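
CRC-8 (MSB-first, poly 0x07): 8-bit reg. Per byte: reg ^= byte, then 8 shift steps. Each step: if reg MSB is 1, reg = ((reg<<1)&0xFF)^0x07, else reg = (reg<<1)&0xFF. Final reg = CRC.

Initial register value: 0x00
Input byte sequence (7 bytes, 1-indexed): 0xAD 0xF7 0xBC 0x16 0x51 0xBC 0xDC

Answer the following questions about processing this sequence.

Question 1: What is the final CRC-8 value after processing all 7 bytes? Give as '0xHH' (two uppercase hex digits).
Answer: 0x29

Derivation:
After byte 1 (0xAD): reg=0x4A
After byte 2 (0xF7): reg=0x3A
After byte 3 (0xBC): reg=0x9B
After byte 4 (0x16): reg=0xAA
After byte 5 (0x51): reg=0xEF
After byte 6 (0xBC): reg=0xBE
After byte 7 (0xDC): reg=0x29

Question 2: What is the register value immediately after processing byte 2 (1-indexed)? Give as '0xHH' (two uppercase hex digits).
After byte 1 (0xAD): reg=0x4A
After byte 2 (0xF7): reg=0x3A

Answer: 0x3A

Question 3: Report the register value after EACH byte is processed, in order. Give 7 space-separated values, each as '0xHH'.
0x4A 0x3A 0x9B 0xAA 0xEF 0xBE 0x29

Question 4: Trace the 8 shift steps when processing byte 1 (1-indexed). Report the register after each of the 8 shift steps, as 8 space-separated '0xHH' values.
Answer: 0x5D 0xBA 0x73 0xE6 0xCB 0x91 0x25 0x4A

Derivation:
Register before byte 1: 0x00
After XOR with byte 0xAD: 0xAD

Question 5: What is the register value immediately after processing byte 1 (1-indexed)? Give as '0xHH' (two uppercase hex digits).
Answer: 0x4A

Derivation:
After byte 1 (0xAD): reg=0x4A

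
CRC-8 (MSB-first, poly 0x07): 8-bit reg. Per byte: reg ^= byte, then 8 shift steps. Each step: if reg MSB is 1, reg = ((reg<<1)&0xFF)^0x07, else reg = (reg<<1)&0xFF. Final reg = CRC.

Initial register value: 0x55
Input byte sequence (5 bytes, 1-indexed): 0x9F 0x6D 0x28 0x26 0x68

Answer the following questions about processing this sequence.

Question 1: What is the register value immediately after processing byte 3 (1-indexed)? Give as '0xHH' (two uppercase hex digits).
After byte 1 (0x9F): reg=0x78
After byte 2 (0x6D): reg=0x6B
After byte 3 (0x28): reg=0xCE

Answer: 0xCE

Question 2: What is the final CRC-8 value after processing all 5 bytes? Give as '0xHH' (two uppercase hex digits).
Answer: 0xF4

Derivation:
After byte 1 (0x9F): reg=0x78
After byte 2 (0x6D): reg=0x6B
After byte 3 (0x28): reg=0xCE
After byte 4 (0x26): reg=0x96
After byte 5 (0x68): reg=0xF4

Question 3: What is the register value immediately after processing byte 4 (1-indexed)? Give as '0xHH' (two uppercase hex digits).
After byte 1 (0x9F): reg=0x78
After byte 2 (0x6D): reg=0x6B
After byte 3 (0x28): reg=0xCE
After byte 4 (0x26): reg=0x96

Answer: 0x96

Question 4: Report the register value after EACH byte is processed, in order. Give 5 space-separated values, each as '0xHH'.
0x78 0x6B 0xCE 0x96 0xF4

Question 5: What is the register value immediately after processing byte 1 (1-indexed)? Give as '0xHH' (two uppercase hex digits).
After byte 1 (0x9F): reg=0x78

Answer: 0x78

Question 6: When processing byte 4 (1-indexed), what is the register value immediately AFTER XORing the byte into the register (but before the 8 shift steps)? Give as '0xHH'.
Register before byte 4: 0xCE
Byte 4: 0x26
0xCE XOR 0x26 = 0xE8

Answer: 0xE8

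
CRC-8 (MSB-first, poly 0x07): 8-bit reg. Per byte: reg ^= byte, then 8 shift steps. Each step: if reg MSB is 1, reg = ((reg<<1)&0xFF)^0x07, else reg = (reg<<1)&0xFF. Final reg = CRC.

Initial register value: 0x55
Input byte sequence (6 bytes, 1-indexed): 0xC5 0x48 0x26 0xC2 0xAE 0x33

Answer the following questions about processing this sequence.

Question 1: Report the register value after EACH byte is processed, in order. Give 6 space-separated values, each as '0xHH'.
0xF9 0x1E 0xA8 0x11 0x34 0x15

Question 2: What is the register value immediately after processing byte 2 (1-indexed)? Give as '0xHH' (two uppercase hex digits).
After byte 1 (0xC5): reg=0xF9
After byte 2 (0x48): reg=0x1E

Answer: 0x1E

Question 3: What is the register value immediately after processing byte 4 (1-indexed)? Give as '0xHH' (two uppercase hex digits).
Answer: 0x11

Derivation:
After byte 1 (0xC5): reg=0xF9
After byte 2 (0x48): reg=0x1E
After byte 3 (0x26): reg=0xA8
After byte 4 (0xC2): reg=0x11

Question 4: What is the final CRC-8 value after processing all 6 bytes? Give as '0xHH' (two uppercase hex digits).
After byte 1 (0xC5): reg=0xF9
After byte 2 (0x48): reg=0x1E
After byte 3 (0x26): reg=0xA8
After byte 4 (0xC2): reg=0x11
After byte 5 (0xAE): reg=0x34
After byte 6 (0x33): reg=0x15

Answer: 0x15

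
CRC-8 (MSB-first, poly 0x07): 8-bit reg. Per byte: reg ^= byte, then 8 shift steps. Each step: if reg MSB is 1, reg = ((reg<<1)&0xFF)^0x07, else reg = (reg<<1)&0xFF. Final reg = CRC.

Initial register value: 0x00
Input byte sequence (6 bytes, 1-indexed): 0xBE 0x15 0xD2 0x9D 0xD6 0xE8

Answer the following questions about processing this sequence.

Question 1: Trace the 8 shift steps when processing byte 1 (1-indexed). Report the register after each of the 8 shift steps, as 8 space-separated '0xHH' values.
Register before byte 1: 0x00
After XOR with byte 0xBE: 0xBE

Answer: 0x7B 0xF6 0xEB 0xD1 0xA5 0x4D 0x9A 0x33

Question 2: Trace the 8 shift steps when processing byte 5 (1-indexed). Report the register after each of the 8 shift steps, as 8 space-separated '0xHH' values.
Answer: 0x43 0x86 0x0B 0x16 0x2C 0x58 0xB0 0x67

Derivation:
After byte 1 (0xBE): reg=0x33
After byte 2 (0x15): reg=0xF2
After byte 3 (0xD2): reg=0xE0
After byte 4 (0x9D): reg=0x74
Register before byte 5: 0x74
After XOR with byte 0xD6: 0xA2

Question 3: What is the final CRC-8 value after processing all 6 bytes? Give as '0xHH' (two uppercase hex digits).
Answer: 0xA4

Derivation:
After byte 1 (0xBE): reg=0x33
After byte 2 (0x15): reg=0xF2
After byte 3 (0xD2): reg=0xE0
After byte 4 (0x9D): reg=0x74
After byte 5 (0xD6): reg=0x67
After byte 6 (0xE8): reg=0xA4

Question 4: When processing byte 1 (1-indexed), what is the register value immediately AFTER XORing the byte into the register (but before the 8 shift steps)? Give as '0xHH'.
Register before byte 1: 0x00
Byte 1: 0xBE
0x00 XOR 0xBE = 0xBE

Answer: 0xBE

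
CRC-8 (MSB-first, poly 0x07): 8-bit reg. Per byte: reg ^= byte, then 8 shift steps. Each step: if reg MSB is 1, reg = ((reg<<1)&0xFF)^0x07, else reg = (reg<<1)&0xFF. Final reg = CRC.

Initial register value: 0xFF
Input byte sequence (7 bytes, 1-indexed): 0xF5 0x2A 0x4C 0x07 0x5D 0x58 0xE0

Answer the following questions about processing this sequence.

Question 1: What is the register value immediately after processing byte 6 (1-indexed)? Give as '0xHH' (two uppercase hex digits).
After byte 1 (0xF5): reg=0x36
After byte 2 (0x2A): reg=0x54
After byte 3 (0x4C): reg=0x48
After byte 4 (0x07): reg=0xEA
After byte 5 (0x5D): reg=0x0C
After byte 6 (0x58): reg=0xAB

Answer: 0xAB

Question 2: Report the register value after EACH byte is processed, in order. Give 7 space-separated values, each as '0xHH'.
0x36 0x54 0x48 0xEA 0x0C 0xAB 0xF6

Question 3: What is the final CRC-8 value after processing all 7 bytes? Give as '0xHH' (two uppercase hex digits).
Answer: 0xF6

Derivation:
After byte 1 (0xF5): reg=0x36
After byte 2 (0x2A): reg=0x54
After byte 3 (0x4C): reg=0x48
After byte 4 (0x07): reg=0xEA
After byte 5 (0x5D): reg=0x0C
After byte 6 (0x58): reg=0xAB
After byte 7 (0xE0): reg=0xF6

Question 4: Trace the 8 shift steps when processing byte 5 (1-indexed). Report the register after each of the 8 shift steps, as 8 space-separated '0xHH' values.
After byte 1 (0xF5): reg=0x36
After byte 2 (0x2A): reg=0x54
After byte 3 (0x4C): reg=0x48
After byte 4 (0x07): reg=0xEA
Register before byte 5: 0xEA
After XOR with byte 0x5D: 0xB7

Answer: 0x69 0xD2 0xA3 0x41 0x82 0x03 0x06 0x0C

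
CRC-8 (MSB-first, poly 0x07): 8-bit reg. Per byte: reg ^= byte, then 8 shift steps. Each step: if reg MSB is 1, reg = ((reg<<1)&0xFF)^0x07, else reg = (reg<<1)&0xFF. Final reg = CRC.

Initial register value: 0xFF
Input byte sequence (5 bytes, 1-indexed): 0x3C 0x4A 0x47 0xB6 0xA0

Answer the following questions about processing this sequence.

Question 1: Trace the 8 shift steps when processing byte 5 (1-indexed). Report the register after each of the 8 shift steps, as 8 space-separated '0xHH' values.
After byte 1 (0x3C): reg=0x47
After byte 2 (0x4A): reg=0x23
After byte 3 (0x47): reg=0x3B
After byte 4 (0xB6): reg=0xAA
Register before byte 5: 0xAA
After XOR with byte 0xA0: 0x0A

Answer: 0x14 0x28 0x50 0xA0 0x47 0x8E 0x1B 0x36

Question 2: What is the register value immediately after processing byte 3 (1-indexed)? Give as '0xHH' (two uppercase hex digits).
Answer: 0x3B

Derivation:
After byte 1 (0x3C): reg=0x47
After byte 2 (0x4A): reg=0x23
After byte 3 (0x47): reg=0x3B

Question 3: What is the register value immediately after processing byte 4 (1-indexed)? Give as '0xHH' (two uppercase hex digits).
Answer: 0xAA

Derivation:
After byte 1 (0x3C): reg=0x47
After byte 2 (0x4A): reg=0x23
After byte 3 (0x47): reg=0x3B
After byte 4 (0xB6): reg=0xAA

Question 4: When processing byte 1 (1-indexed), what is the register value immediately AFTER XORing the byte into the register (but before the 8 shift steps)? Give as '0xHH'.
Register before byte 1: 0xFF
Byte 1: 0x3C
0xFF XOR 0x3C = 0xC3

Answer: 0xC3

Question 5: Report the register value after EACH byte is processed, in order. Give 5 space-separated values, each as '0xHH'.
0x47 0x23 0x3B 0xAA 0x36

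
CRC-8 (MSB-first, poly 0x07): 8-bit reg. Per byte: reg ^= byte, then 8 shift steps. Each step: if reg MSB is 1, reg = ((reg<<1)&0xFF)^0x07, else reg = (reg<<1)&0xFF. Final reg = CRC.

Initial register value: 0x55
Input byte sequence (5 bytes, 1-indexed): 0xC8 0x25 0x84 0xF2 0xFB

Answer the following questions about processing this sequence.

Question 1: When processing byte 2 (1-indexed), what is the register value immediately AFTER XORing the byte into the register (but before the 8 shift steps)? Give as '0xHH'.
Register before byte 2: 0xDA
Byte 2: 0x25
0xDA XOR 0x25 = 0xFF

Answer: 0xFF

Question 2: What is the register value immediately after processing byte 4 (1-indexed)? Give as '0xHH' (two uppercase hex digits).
Answer: 0x19

Derivation:
After byte 1 (0xC8): reg=0xDA
After byte 2 (0x25): reg=0xF3
After byte 3 (0x84): reg=0x42
After byte 4 (0xF2): reg=0x19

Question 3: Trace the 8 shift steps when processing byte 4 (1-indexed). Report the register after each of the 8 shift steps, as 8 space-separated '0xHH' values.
After byte 1 (0xC8): reg=0xDA
After byte 2 (0x25): reg=0xF3
After byte 3 (0x84): reg=0x42
Register before byte 4: 0x42
After XOR with byte 0xF2: 0xB0

Answer: 0x67 0xCE 0x9B 0x31 0x62 0xC4 0x8F 0x19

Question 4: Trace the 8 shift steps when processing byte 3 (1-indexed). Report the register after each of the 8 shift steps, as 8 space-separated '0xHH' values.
After byte 1 (0xC8): reg=0xDA
After byte 2 (0x25): reg=0xF3
Register before byte 3: 0xF3
After XOR with byte 0x84: 0x77

Answer: 0xEE 0xDB 0xB1 0x65 0xCA 0x93 0x21 0x42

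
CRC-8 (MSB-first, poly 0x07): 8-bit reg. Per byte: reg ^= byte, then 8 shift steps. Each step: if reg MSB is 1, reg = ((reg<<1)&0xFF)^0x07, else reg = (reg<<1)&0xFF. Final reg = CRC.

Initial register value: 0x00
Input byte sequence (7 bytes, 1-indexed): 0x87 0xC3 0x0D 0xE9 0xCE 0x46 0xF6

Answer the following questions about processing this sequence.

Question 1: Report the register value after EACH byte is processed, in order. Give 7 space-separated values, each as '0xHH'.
0x9C 0x9A 0xEC 0x1B 0x25 0x2E 0x06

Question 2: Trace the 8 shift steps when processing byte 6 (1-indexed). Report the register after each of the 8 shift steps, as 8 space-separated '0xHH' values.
After byte 1 (0x87): reg=0x9C
After byte 2 (0xC3): reg=0x9A
After byte 3 (0x0D): reg=0xEC
After byte 4 (0xE9): reg=0x1B
After byte 5 (0xCE): reg=0x25
Register before byte 6: 0x25
After XOR with byte 0x46: 0x63

Answer: 0xC6 0x8B 0x11 0x22 0x44 0x88 0x17 0x2E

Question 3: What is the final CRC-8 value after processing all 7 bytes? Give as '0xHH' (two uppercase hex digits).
After byte 1 (0x87): reg=0x9C
After byte 2 (0xC3): reg=0x9A
After byte 3 (0x0D): reg=0xEC
After byte 4 (0xE9): reg=0x1B
After byte 5 (0xCE): reg=0x25
After byte 6 (0x46): reg=0x2E
After byte 7 (0xF6): reg=0x06

Answer: 0x06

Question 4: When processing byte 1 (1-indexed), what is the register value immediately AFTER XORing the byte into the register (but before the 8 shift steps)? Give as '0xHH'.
Answer: 0x87

Derivation:
Register before byte 1: 0x00
Byte 1: 0x87
0x00 XOR 0x87 = 0x87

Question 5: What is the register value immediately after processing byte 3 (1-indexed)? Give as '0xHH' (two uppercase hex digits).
Answer: 0xEC

Derivation:
After byte 1 (0x87): reg=0x9C
After byte 2 (0xC3): reg=0x9A
After byte 3 (0x0D): reg=0xEC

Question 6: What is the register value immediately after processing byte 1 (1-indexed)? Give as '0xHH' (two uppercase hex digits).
Answer: 0x9C

Derivation:
After byte 1 (0x87): reg=0x9C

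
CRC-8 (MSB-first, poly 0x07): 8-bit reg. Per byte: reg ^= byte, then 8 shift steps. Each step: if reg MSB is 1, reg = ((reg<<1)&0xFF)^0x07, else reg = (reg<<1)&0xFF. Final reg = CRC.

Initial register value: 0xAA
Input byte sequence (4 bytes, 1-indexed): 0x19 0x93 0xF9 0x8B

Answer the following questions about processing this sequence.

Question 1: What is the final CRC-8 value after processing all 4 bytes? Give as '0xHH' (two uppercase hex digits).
Answer: 0xA7

Derivation:
After byte 1 (0x19): reg=0x10
After byte 2 (0x93): reg=0x80
After byte 3 (0xF9): reg=0x68
After byte 4 (0x8B): reg=0xA7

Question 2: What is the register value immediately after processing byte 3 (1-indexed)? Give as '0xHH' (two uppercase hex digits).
Answer: 0x68

Derivation:
After byte 1 (0x19): reg=0x10
After byte 2 (0x93): reg=0x80
After byte 3 (0xF9): reg=0x68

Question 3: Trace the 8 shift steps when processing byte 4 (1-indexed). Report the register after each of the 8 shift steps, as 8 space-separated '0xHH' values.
After byte 1 (0x19): reg=0x10
After byte 2 (0x93): reg=0x80
After byte 3 (0xF9): reg=0x68
Register before byte 4: 0x68
After XOR with byte 0x8B: 0xE3

Answer: 0xC1 0x85 0x0D 0x1A 0x34 0x68 0xD0 0xA7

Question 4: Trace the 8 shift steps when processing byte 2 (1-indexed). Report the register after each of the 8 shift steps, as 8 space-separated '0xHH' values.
Answer: 0x01 0x02 0x04 0x08 0x10 0x20 0x40 0x80

Derivation:
After byte 1 (0x19): reg=0x10
Register before byte 2: 0x10
After XOR with byte 0x93: 0x83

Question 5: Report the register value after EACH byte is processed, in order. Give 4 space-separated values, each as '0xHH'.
0x10 0x80 0x68 0xA7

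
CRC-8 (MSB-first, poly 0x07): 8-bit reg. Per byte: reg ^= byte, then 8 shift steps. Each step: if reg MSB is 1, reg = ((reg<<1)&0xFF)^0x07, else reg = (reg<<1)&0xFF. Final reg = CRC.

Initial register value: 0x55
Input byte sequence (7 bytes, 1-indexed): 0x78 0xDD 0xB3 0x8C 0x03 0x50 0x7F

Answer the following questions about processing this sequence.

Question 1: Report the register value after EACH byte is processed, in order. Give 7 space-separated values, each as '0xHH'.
0xC3 0x5A 0x91 0x53 0xB7 0xBB 0x52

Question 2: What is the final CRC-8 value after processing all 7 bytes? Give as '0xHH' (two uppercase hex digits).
Answer: 0x52

Derivation:
After byte 1 (0x78): reg=0xC3
After byte 2 (0xDD): reg=0x5A
After byte 3 (0xB3): reg=0x91
After byte 4 (0x8C): reg=0x53
After byte 5 (0x03): reg=0xB7
After byte 6 (0x50): reg=0xBB
After byte 7 (0x7F): reg=0x52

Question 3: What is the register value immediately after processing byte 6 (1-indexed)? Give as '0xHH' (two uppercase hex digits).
After byte 1 (0x78): reg=0xC3
After byte 2 (0xDD): reg=0x5A
After byte 3 (0xB3): reg=0x91
After byte 4 (0x8C): reg=0x53
After byte 5 (0x03): reg=0xB7
After byte 6 (0x50): reg=0xBB

Answer: 0xBB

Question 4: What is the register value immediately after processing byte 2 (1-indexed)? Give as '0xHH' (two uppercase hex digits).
After byte 1 (0x78): reg=0xC3
After byte 2 (0xDD): reg=0x5A

Answer: 0x5A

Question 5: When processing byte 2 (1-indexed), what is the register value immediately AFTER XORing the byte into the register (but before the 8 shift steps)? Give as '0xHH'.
Answer: 0x1E

Derivation:
Register before byte 2: 0xC3
Byte 2: 0xDD
0xC3 XOR 0xDD = 0x1E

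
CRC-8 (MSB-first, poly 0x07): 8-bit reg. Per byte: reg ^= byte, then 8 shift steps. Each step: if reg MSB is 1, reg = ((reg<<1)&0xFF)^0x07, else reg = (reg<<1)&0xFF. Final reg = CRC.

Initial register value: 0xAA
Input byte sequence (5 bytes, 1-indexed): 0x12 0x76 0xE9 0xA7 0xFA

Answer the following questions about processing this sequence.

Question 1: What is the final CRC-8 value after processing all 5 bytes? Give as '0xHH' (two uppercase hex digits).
After byte 1 (0x12): reg=0x21
After byte 2 (0x76): reg=0xA2
After byte 3 (0xE9): reg=0xF6
After byte 4 (0xA7): reg=0xB0
After byte 5 (0xFA): reg=0xF1

Answer: 0xF1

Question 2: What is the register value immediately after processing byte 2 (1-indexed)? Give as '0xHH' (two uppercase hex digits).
Answer: 0xA2

Derivation:
After byte 1 (0x12): reg=0x21
After byte 2 (0x76): reg=0xA2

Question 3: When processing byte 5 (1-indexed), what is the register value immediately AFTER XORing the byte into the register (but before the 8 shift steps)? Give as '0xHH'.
Register before byte 5: 0xB0
Byte 5: 0xFA
0xB0 XOR 0xFA = 0x4A

Answer: 0x4A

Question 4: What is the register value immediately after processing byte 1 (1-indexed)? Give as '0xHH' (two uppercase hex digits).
Answer: 0x21

Derivation:
After byte 1 (0x12): reg=0x21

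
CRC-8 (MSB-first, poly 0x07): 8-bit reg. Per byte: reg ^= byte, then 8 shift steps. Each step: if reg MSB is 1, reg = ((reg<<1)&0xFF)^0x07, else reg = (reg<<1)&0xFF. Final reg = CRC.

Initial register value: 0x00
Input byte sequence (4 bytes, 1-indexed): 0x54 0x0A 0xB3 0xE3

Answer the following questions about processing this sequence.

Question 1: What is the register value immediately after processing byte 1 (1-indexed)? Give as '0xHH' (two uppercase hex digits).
Answer: 0xAB

Derivation:
After byte 1 (0x54): reg=0xAB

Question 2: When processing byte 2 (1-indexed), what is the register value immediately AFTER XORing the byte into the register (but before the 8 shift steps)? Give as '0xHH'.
Answer: 0xA1

Derivation:
Register before byte 2: 0xAB
Byte 2: 0x0A
0xAB XOR 0x0A = 0xA1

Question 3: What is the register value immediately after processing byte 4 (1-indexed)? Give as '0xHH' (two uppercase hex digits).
After byte 1 (0x54): reg=0xAB
After byte 2 (0x0A): reg=0x6E
After byte 3 (0xB3): reg=0x1D
After byte 4 (0xE3): reg=0xF4

Answer: 0xF4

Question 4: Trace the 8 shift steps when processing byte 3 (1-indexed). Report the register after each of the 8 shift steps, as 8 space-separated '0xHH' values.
Answer: 0xBD 0x7D 0xFA 0xF3 0xE1 0xC5 0x8D 0x1D

Derivation:
After byte 1 (0x54): reg=0xAB
After byte 2 (0x0A): reg=0x6E
Register before byte 3: 0x6E
After XOR with byte 0xB3: 0xDD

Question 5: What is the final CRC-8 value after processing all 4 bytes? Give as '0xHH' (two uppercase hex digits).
After byte 1 (0x54): reg=0xAB
After byte 2 (0x0A): reg=0x6E
After byte 3 (0xB3): reg=0x1D
After byte 4 (0xE3): reg=0xF4

Answer: 0xF4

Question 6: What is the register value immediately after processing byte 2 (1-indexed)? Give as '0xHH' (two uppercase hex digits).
After byte 1 (0x54): reg=0xAB
After byte 2 (0x0A): reg=0x6E

Answer: 0x6E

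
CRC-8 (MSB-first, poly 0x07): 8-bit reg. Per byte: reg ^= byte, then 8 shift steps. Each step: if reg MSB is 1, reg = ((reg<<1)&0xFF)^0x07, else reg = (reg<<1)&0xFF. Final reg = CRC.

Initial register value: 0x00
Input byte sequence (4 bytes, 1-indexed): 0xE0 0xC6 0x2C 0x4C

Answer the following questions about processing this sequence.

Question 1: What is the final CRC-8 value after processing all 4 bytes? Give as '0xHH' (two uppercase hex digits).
After byte 1 (0xE0): reg=0xAE
After byte 2 (0xC6): reg=0x1F
After byte 3 (0x2C): reg=0x99
After byte 4 (0x4C): reg=0x25

Answer: 0x25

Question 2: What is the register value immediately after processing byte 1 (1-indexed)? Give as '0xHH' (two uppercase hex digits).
Answer: 0xAE

Derivation:
After byte 1 (0xE0): reg=0xAE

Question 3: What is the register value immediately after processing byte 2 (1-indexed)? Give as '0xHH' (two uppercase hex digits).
After byte 1 (0xE0): reg=0xAE
After byte 2 (0xC6): reg=0x1F

Answer: 0x1F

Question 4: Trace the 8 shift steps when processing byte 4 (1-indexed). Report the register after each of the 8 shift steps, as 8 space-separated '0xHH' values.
Answer: 0xAD 0x5D 0xBA 0x73 0xE6 0xCB 0x91 0x25

Derivation:
After byte 1 (0xE0): reg=0xAE
After byte 2 (0xC6): reg=0x1F
After byte 3 (0x2C): reg=0x99
Register before byte 4: 0x99
After XOR with byte 0x4C: 0xD5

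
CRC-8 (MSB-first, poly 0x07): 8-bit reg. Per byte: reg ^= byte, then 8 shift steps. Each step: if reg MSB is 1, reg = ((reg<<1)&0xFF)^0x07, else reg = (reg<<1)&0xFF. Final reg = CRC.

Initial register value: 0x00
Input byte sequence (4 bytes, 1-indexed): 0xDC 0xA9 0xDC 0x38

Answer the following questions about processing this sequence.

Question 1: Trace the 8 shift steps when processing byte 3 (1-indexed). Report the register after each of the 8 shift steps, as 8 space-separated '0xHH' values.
After byte 1 (0xDC): reg=0x1A
After byte 2 (0xA9): reg=0x10
Register before byte 3: 0x10
After XOR with byte 0xDC: 0xCC

Answer: 0x9F 0x39 0x72 0xE4 0xCF 0x99 0x35 0x6A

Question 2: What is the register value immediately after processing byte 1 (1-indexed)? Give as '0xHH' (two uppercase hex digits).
After byte 1 (0xDC): reg=0x1A

Answer: 0x1A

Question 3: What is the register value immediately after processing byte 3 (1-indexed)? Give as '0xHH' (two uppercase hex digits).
Answer: 0x6A

Derivation:
After byte 1 (0xDC): reg=0x1A
After byte 2 (0xA9): reg=0x10
After byte 3 (0xDC): reg=0x6A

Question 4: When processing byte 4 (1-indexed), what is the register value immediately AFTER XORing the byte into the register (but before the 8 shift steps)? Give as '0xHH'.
Answer: 0x52

Derivation:
Register before byte 4: 0x6A
Byte 4: 0x38
0x6A XOR 0x38 = 0x52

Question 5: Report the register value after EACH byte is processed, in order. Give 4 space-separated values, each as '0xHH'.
0x1A 0x10 0x6A 0xB9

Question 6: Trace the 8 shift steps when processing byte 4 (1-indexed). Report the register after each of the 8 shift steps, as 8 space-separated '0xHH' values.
Answer: 0xA4 0x4F 0x9E 0x3B 0x76 0xEC 0xDF 0xB9

Derivation:
After byte 1 (0xDC): reg=0x1A
After byte 2 (0xA9): reg=0x10
After byte 3 (0xDC): reg=0x6A
Register before byte 4: 0x6A
After XOR with byte 0x38: 0x52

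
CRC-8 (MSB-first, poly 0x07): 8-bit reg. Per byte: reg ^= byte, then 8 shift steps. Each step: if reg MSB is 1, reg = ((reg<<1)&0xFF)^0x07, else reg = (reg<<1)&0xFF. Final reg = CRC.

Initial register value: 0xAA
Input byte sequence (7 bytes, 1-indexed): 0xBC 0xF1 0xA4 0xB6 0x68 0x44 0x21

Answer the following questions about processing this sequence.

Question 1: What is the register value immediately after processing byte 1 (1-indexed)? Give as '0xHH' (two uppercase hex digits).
After byte 1 (0xBC): reg=0x62

Answer: 0x62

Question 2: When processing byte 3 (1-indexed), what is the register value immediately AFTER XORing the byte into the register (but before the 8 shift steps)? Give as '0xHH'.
Answer: 0x54

Derivation:
Register before byte 3: 0xF0
Byte 3: 0xA4
0xF0 XOR 0xA4 = 0x54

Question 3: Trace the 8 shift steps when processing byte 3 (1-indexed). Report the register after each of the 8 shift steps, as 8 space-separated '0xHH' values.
After byte 1 (0xBC): reg=0x62
After byte 2 (0xF1): reg=0xF0
Register before byte 3: 0xF0
After XOR with byte 0xA4: 0x54

Answer: 0xA8 0x57 0xAE 0x5B 0xB6 0x6B 0xD6 0xAB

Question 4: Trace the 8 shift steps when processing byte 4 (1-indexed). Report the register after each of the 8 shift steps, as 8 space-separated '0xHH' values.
Answer: 0x3A 0x74 0xE8 0xD7 0xA9 0x55 0xAA 0x53

Derivation:
After byte 1 (0xBC): reg=0x62
After byte 2 (0xF1): reg=0xF0
After byte 3 (0xA4): reg=0xAB
Register before byte 4: 0xAB
After XOR with byte 0xB6: 0x1D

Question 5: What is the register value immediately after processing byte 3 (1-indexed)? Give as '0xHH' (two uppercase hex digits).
After byte 1 (0xBC): reg=0x62
After byte 2 (0xF1): reg=0xF0
After byte 3 (0xA4): reg=0xAB

Answer: 0xAB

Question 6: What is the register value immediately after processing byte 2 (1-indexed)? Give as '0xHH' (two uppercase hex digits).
Answer: 0xF0

Derivation:
After byte 1 (0xBC): reg=0x62
After byte 2 (0xF1): reg=0xF0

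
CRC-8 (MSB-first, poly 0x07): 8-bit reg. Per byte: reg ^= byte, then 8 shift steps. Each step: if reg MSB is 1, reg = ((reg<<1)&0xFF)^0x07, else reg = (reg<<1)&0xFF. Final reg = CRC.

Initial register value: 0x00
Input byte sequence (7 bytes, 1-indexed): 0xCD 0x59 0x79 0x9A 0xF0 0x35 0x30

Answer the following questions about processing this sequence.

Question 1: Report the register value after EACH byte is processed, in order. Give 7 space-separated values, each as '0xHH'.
0x6D 0x8C 0xC5 0x9A 0x11 0xFC 0x6A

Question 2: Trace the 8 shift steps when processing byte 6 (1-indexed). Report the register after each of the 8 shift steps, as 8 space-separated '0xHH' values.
Answer: 0x48 0x90 0x27 0x4E 0x9C 0x3F 0x7E 0xFC

Derivation:
After byte 1 (0xCD): reg=0x6D
After byte 2 (0x59): reg=0x8C
After byte 3 (0x79): reg=0xC5
After byte 4 (0x9A): reg=0x9A
After byte 5 (0xF0): reg=0x11
Register before byte 6: 0x11
After XOR with byte 0x35: 0x24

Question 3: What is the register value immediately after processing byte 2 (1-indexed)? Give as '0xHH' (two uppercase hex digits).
Answer: 0x8C

Derivation:
After byte 1 (0xCD): reg=0x6D
After byte 2 (0x59): reg=0x8C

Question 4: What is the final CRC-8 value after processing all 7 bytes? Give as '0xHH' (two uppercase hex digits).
Answer: 0x6A

Derivation:
After byte 1 (0xCD): reg=0x6D
After byte 2 (0x59): reg=0x8C
After byte 3 (0x79): reg=0xC5
After byte 4 (0x9A): reg=0x9A
After byte 5 (0xF0): reg=0x11
After byte 6 (0x35): reg=0xFC
After byte 7 (0x30): reg=0x6A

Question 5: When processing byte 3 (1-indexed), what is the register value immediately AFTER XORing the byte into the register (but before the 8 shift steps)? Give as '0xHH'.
Answer: 0xF5

Derivation:
Register before byte 3: 0x8C
Byte 3: 0x79
0x8C XOR 0x79 = 0xF5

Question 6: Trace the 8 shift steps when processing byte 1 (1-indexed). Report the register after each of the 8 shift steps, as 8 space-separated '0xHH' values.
Register before byte 1: 0x00
After XOR with byte 0xCD: 0xCD

Answer: 0x9D 0x3D 0x7A 0xF4 0xEF 0xD9 0xB5 0x6D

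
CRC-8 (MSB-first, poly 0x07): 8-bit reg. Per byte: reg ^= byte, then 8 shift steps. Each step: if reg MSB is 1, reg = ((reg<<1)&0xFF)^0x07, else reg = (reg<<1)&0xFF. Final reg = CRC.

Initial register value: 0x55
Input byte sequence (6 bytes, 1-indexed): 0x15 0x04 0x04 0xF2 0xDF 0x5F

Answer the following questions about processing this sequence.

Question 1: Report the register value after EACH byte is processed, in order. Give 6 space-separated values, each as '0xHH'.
0xC7 0x47 0xCE 0xB4 0x16 0xF8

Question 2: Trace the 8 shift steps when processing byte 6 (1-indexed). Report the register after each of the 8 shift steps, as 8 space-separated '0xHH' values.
Answer: 0x92 0x23 0x46 0x8C 0x1F 0x3E 0x7C 0xF8

Derivation:
After byte 1 (0x15): reg=0xC7
After byte 2 (0x04): reg=0x47
After byte 3 (0x04): reg=0xCE
After byte 4 (0xF2): reg=0xB4
After byte 5 (0xDF): reg=0x16
Register before byte 6: 0x16
After XOR with byte 0x5F: 0x49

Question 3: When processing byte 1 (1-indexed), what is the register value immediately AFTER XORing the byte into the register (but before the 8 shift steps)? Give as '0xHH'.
Register before byte 1: 0x55
Byte 1: 0x15
0x55 XOR 0x15 = 0x40

Answer: 0x40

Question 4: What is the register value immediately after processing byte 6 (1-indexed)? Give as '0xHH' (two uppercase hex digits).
Answer: 0xF8

Derivation:
After byte 1 (0x15): reg=0xC7
After byte 2 (0x04): reg=0x47
After byte 3 (0x04): reg=0xCE
After byte 4 (0xF2): reg=0xB4
After byte 5 (0xDF): reg=0x16
After byte 6 (0x5F): reg=0xF8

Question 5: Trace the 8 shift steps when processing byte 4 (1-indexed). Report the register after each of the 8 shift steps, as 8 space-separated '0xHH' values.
After byte 1 (0x15): reg=0xC7
After byte 2 (0x04): reg=0x47
After byte 3 (0x04): reg=0xCE
Register before byte 4: 0xCE
After XOR with byte 0xF2: 0x3C

Answer: 0x78 0xF0 0xE7 0xC9 0x95 0x2D 0x5A 0xB4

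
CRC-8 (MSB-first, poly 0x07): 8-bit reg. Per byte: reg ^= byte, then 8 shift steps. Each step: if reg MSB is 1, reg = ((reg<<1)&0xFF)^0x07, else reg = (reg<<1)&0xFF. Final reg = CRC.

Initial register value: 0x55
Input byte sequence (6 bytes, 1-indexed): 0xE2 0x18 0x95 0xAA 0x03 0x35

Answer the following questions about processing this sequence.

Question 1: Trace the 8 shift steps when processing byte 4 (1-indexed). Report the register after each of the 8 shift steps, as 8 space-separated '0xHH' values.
After byte 1 (0xE2): reg=0x0C
After byte 2 (0x18): reg=0x6C
After byte 3 (0x95): reg=0xE1
Register before byte 4: 0xE1
After XOR with byte 0xAA: 0x4B

Answer: 0x96 0x2B 0x56 0xAC 0x5F 0xBE 0x7B 0xF6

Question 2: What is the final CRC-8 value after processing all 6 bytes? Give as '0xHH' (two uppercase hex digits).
Answer: 0xDE

Derivation:
After byte 1 (0xE2): reg=0x0C
After byte 2 (0x18): reg=0x6C
After byte 3 (0x95): reg=0xE1
After byte 4 (0xAA): reg=0xF6
After byte 5 (0x03): reg=0xC5
After byte 6 (0x35): reg=0xDE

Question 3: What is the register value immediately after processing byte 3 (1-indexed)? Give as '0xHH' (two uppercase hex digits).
Answer: 0xE1

Derivation:
After byte 1 (0xE2): reg=0x0C
After byte 2 (0x18): reg=0x6C
After byte 3 (0x95): reg=0xE1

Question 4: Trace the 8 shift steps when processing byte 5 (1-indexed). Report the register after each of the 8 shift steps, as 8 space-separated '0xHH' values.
After byte 1 (0xE2): reg=0x0C
After byte 2 (0x18): reg=0x6C
After byte 3 (0x95): reg=0xE1
After byte 4 (0xAA): reg=0xF6
Register before byte 5: 0xF6
After XOR with byte 0x03: 0xF5

Answer: 0xED 0xDD 0xBD 0x7D 0xFA 0xF3 0xE1 0xC5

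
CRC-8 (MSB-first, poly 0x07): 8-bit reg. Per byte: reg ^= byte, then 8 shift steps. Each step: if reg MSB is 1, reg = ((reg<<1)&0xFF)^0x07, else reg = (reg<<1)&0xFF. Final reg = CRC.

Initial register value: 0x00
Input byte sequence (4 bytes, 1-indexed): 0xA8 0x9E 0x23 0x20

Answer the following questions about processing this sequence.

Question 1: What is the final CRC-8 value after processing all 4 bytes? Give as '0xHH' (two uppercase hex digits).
Answer: 0xBB

Derivation:
After byte 1 (0xA8): reg=0x51
After byte 2 (0x9E): reg=0x63
After byte 3 (0x23): reg=0xC7
After byte 4 (0x20): reg=0xBB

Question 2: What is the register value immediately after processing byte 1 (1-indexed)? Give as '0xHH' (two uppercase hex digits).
Answer: 0x51

Derivation:
After byte 1 (0xA8): reg=0x51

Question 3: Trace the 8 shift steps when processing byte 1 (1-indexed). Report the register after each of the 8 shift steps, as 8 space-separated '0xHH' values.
Answer: 0x57 0xAE 0x5B 0xB6 0x6B 0xD6 0xAB 0x51

Derivation:
Register before byte 1: 0x00
After XOR with byte 0xA8: 0xA8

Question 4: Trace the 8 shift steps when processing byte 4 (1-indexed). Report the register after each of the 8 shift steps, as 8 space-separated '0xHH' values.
After byte 1 (0xA8): reg=0x51
After byte 2 (0x9E): reg=0x63
After byte 3 (0x23): reg=0xC7
Register before byte 4: 0xC7
After XOR with byte 0x20: 0xE7

Answer: 0xC9 0x95 0x2D 0x5A 0xB4 0x6F 0xDE 0xBB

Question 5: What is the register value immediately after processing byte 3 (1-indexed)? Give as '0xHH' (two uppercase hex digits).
After byte 1 (0xA8): reg=0x51
After byte 2 (0x9E): reg=0x63
After byte 3 (0x23): reg=0xC7

Answer: 0xC7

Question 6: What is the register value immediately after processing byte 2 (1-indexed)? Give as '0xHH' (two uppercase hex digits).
After byte 1 (0xA8): reg=0x51
After byte 2 (0x9E): reg=0x63

Answer: 0x63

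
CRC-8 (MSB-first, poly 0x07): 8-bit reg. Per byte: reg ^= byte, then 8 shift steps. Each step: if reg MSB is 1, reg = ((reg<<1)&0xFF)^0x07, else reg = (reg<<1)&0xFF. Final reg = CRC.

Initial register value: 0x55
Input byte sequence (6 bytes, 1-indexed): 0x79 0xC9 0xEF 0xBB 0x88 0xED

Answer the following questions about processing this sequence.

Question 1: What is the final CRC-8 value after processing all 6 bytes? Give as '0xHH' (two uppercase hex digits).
After byte 1 (0x79): reg=0xC4
After byte 2 (0xC9): reg=0x23
After byte 3 (0xEF): reg=0x6A
After byte 4 (0xBB): reg=0x39
After byte 5 (0x88): reg=0x1E
After byte 6 (0xED): reg=0xD7

Answer: 0xD7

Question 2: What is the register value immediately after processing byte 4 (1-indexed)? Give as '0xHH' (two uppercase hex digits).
After byte 1 (0x79): reg=0xC4
After byte 2 (0xC9): reg=0x23
After byte 3 (0xEF): reg=0x6A
After byte 4 (0xBB): reg=0x39

Answer: 0x39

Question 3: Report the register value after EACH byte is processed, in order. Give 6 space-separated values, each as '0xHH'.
0xC4 0x23 0x6A 0x39 0x1E 0xD7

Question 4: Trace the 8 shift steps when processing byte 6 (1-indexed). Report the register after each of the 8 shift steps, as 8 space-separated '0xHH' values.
After byte 1 (0x79): reg=0xC4
After byte 2 (0xC9): reg=0x23
After byte 3 (0xEF): reg=0x6A
After byte 4 (0xBB): reg=0x39
After byte 5 (0x88): reg=0x1E
Register before byte 6: 0x1E
After XOR with byte 0xED: 0xF3

Answer: 0xE1 0xC5 0x8D 0x1D 0x3A 0x74 0xE8 0xD7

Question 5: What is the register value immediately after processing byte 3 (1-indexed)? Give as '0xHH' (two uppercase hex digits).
Answer: 0x6A

Derivation:
After byte 1 (0x79): reg=0xC4
After byte 2 (0xC9): reg=0x23
After byte 3 (0xEF): reg=0x6A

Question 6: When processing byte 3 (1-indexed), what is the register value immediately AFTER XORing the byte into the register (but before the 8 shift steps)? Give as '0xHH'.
Register before byte 3: 0x23
Byte 3: 0xEF
0x23 XOR 0xEF = 0xCC

Answer: 0xCC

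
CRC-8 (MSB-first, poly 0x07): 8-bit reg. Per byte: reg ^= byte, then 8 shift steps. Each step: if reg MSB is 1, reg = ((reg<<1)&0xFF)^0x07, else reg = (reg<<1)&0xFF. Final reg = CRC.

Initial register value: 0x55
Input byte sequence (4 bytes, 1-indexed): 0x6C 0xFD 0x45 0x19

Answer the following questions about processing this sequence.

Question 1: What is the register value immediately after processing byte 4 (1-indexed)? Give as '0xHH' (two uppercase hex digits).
Answer: 0xA7

Derivation:
After byte 1 (0x6C): reg=0xAF
After byte 2 (0xFD): reg=0xB9
After byte 3 (0x45): reg=0xFA
After byte 4 (0x19): reg=0xA7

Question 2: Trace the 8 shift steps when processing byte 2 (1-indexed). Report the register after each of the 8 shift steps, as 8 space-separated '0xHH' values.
Answer: 0xA4 0x4F 0x9E 0x3B 0x76 0xEC 0xDF 0xB9

Derivation:
After byte 1 (0x6C): reg=0xAF
Register before byte 2: 0xAF
After XOR with byte 0xFD: 0x52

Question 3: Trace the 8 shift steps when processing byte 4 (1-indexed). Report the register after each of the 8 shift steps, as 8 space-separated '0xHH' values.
After byte 1 (0x6C): reg=0xAF
After byte 2 (0xFD): reg=0xB9
After byte 3 (0x45): reg=0xFA
Register before byte 4: 0xFA
After XOR with byte 0x19: 0xE3

Answer: 0xC1 0x85 0x0D 0x1A 0x34 0x68 0xD0 0xA7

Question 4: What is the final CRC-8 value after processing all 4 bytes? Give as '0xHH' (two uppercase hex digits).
After byte 1 (0x6C): reg=0xAF
After byte 2 (0xFD): reg=0xB9
After byte 3 (0x45): reg=0xFA
After byte 4 (0x19): reg=0xA7

Answer: 0xA7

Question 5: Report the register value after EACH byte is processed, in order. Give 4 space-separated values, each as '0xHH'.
0xAF 0xB9 0xFA 0xA7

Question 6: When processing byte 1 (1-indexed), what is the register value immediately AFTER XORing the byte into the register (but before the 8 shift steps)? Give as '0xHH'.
Answer: 0x39

Derivation:
Register before byte 1: 0x55
Byte 1: 0x6C
0x55 XOR 0x6C = 0x39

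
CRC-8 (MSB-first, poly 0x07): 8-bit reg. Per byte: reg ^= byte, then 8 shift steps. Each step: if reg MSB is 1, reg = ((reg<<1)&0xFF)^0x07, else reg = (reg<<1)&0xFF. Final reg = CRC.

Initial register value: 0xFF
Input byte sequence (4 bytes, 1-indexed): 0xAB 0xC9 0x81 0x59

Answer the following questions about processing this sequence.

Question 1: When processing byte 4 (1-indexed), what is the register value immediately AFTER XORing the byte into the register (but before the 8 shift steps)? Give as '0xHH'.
Register before byte 4: 0x51
Byte 4: 0x59
0x51 XOR 0x59 = 0x08

Answer: 0x08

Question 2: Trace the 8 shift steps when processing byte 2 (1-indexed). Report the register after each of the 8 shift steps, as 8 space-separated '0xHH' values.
Answer: 0xC4 0x8F 0x19 0x32 0x64 0xC8 0x97 0x29

Derivation:
After byte 1 (0xAB): reg=0xAB
Register before byte 2: 0xAB
After XOR with byte 0xC9: 0x62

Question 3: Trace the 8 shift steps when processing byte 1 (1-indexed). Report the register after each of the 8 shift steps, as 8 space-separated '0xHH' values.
Answer: 0xA8 0x57 0xAE 0x5B 0xB6 0x6B 0xD6 0xAB

Derivation:
Register before byte 1: 0xFF
After XOR with byte 0xAB: 0x54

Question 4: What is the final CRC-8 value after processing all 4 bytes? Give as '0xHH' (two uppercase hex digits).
After byte 1 (0xAB): reg=0xAB
After byte 2 (0xC9): reg=0x29
After byte 3 (0x81): reg=0x51
After byte 4 (0x59): reg=0x38

Answer: 0x38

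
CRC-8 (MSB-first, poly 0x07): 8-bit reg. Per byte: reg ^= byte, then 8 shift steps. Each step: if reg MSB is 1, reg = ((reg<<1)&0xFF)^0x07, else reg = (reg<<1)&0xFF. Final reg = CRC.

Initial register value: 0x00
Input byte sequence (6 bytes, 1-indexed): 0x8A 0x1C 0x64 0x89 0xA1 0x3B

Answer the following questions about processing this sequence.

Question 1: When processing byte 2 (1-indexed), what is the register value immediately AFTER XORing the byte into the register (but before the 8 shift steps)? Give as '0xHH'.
Register before byte 2: 0xBF
Byte 2: 0x1C
0xBF XOR 0x1C = 0xA3

Answer: 0xA3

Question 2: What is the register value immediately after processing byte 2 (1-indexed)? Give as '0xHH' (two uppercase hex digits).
Answer: 0x60

Derivation:
After byte 1 (0x8A): reg=0xBF
After byte 2 (0x1C): reg=0x60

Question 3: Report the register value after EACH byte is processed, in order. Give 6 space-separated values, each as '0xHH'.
0xBF 0x60 0x1C 0xE2 0xCE 0xC5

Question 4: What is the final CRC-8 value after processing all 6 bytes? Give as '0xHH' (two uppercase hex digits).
After byte 1 (0x8A): reg=0xBF
After byte 2 (0x1C): reg=0x60
After byte 3 (0x64): reg=0x1C
After byte 4 (0x89): reg=0xE2
After byte 5 (0xA1): reg=0xCE
After byte 6 (0x3B): reg=0xC5

Answer: 0xC5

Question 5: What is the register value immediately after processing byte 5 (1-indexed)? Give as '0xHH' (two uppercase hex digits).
Answer: 0xCE

Derivation:
After byte 1 (0x8A): reg=0xBF
After byte 2 (0x1C): reg=0x60
After byte 3 (0x64): reg=0x1C
After byte 4 (0x89): reg=0xE2
After byte 5 (0xA1): reg=0xCE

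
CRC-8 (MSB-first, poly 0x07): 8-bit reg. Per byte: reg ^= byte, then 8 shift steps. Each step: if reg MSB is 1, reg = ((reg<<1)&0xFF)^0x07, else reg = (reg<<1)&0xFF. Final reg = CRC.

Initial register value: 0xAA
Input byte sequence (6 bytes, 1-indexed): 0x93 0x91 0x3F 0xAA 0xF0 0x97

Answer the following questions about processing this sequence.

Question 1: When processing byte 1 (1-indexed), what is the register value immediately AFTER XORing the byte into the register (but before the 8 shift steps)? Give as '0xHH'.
Register before byte 1: 0xAA
Byte 1: 0x93
0xAA XOR 0x93 = 0x39

Answer: 0x39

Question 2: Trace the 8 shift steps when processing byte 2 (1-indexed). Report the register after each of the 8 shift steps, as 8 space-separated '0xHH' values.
After byte 1 (0x93): reg=0xAF
Register before byte 2: 0xAF
After XOR with byte 0x91: 0x3E

Answer: 0x7C 0xF8 0xF7 0xE9 0xD5 0xAD 0x5D 0xBA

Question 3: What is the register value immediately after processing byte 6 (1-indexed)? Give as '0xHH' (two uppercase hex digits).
Answer: 0x48

Derivation:
After byte 1 (0x93): reg=0xAF
After byte 2 (0x91): reg=0xBA
After byte 3 (0x3F): reg=0x92
After byte 4 (0xAA): reg=0xA8
After byte 5 (0xF0): reg=0x8F
After byte 6 (0x97): reg=0x48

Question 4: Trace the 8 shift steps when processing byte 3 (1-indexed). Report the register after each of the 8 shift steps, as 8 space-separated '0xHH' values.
Answer: 0x0D 0x1A 0x34 0x68 0xD0 0xA7 0x49 0x92

Derivation:
After byte 1 (0x93): reg=0xAF
After byte 2 (0x91): reg=0xBA
Register before byte 3: 0xBA
After XOR with byte 0x3F: 0x85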